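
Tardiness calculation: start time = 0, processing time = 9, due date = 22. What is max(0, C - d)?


Completion = start + processing = 0 + 9 = 9
Tardiness = max(0, C - d) = max(0, 9 - 22)
= max(0, -13)
= 0


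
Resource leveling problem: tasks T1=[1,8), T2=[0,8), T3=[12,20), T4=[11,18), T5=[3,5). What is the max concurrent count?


Check each time point for overlaps:
  t=3: 3 tasks active (T1, T2, T5)
Max concurrent = 3


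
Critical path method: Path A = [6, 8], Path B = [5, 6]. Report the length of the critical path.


Path A: 6 + 8 = 14
Path B: 5 + 6 = 11
Critical path = longest = max(14, 11)
= 14 (Path A)


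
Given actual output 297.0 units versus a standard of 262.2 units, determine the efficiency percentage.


Efficiency = (actual / standard) × 100
= (297.0 / 262.2) × 100
= 113.3%


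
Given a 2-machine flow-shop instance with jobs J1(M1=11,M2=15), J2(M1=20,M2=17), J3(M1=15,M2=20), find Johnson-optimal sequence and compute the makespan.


Johnson's rule:
Group 1 (M1≤M2, sort by M1): ['J1', 'J3']
Group 2 (M1>M2, sort desc M2): ['J2']
Sequence: J1 → J3 → J2
Makespan calculation:
  J1: M1 done=11, M2 done=26
  J3: M1 done=26, M2 done=46
  J2: M1 done=46, M2 done=63
= Sequence: J1 → J3 → J2, Makespan: 63


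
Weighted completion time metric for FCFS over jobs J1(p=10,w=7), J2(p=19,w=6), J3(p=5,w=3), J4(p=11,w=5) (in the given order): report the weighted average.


Completion times:
  J1: C=10, w×C=7×10=70
  J2: C=29, w×C=6×29=174
  J3: C=34, w×C=3×34=102
  J4: C=45, w×C=5×45=225
Sum w×C = 571
Sum w = 21
Weighted avg = 571/21
= 27.19


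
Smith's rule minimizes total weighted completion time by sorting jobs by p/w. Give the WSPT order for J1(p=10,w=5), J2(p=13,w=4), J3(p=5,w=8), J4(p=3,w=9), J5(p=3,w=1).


WSPT (Smith's rule): sort by p/w ascending
  J4: p/w = 3/9 = 0.333
  J3: p/w = 5/8 = 0.625
  J1: p/w = 10/5 = 2.000
  J5: p/w = 3/1 = 3.000
  J2: p/w = 13/4 = 3.250
Order: J4 → J3 → J1 → J5 → J2


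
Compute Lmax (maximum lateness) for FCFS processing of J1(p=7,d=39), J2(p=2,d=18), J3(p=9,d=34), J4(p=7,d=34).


Lateness per job (L = C - d):
  J1: C=7, d=39, L=-32
  J2: C=9, d=18, L=-9
  J3: C=18, d=34, L=-16
  J4: C=25, d=34, L=-9
Lmax = max(-32, -9, -16, -9)
= -9


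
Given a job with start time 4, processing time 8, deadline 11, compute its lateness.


Completion = 4 + 8 = 12
Lateness = C - d = 12 - 11
= 1


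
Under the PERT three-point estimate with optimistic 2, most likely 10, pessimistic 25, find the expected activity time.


te = (o + 4m + p) / 6
= (2 + 4×10 + 25) / 6
= (2 + 40 + 25) / 6
= 67 / 6
= 11.17


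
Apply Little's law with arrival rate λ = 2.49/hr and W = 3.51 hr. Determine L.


Little's law: L = λ × W
= 2.49 × 3.51
= 8.74


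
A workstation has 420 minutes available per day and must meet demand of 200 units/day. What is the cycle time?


Cycle time = available time / demand
= 420 / 200
= 2.10 min/unit


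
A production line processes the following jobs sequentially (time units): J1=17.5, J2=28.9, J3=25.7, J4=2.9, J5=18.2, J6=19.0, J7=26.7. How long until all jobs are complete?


Sequential makespan: sum all processing times
= 17.5 + 28.9 + 25.7 + 2.9 + 18.2 + 19.0 + 26.7
= 138.9 time units


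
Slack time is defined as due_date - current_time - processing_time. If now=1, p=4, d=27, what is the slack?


Slack = due - current_time - processing
= 27 - 1 - 4
= 22


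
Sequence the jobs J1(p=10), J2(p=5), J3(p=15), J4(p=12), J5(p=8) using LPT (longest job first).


LPT: sort by longest processing time first
  J3: p=15
  J4: p=12
  J1: p=10
  J5: p=8
  J2: p=5
Order: J3 → J4 → J1 → J5 → J2


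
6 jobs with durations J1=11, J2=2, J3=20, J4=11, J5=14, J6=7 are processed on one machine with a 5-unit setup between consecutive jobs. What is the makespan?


Makespan = Σ processing + (n-1) × setup
= (11 + 2 + 20 + 11 + 14 + 7) + (6-1)×5
= 65 + 25
= 90 time units


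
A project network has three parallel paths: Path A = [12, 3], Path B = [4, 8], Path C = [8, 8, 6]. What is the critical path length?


Path A: 12 + 3 = 15
Path B: 4 + 8 = 12
Path C: 8 + 8 + 6 = 22
Critical path = longest = max(15, 12, 22)
= 22 (Path C)


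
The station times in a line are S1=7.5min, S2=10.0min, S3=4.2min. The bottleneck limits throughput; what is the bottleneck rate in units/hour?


Bottleneck = longest station time
Station times: [7.5, 10.0, 4.2]
Max = 10.0 min
Rate = 60 / 10.0
= 6.00 units/hour (bottleneck: 10.0min)


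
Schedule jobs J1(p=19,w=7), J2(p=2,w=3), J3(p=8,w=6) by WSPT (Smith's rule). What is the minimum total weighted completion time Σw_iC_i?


WSPT order (by p/w): J2 → J3 → J1
  J2: C=2, w·C=3×2=6
  J3: C=10, w·C=6×10=60
  J1: C=29, w·C=7×29=203
Σ w·C = 269
= 269


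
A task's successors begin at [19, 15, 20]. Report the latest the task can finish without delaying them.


LF = min of all successor start times
Successors start at: [19, 15, 20]
LF = min(19, 15, 20)
= 15


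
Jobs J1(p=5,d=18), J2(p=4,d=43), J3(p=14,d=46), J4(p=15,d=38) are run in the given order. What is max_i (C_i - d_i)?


Lateness per job (L = C - d):
  J1: C=5, d=18, L=-13
  J2: C=9, d=43, L=-34
  J3: C=23, d=46, L=-23
  J4: C=38, d=38, L=0
Lmax = max(-13, -34, -23, 0)
= 0


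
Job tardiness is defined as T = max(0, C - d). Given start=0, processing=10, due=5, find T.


Completion = start + processing = 0 + 10 = 10
Tardiness = max(0, C - d) = max(0, 10 - 5)
= max(0, 5)
= 5


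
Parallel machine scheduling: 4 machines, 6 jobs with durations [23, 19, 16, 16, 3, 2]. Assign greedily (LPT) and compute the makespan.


Jobs (LPT sorted): [23, 19, 16, 16, 3, 2]
Machines: 4
  J=23 → Machine 1 (load: 0+23=23)
  J=19 → Machine 2 (load: 0+19=19)
  J=16 → Machine 3 (load: 0+16=16)
  J=16 → Machine 4 (load: 0+16=16)
  J=3 → Machine 3 (load: 16+3=19)
  J=2 → Machine 4 (load: 16+2=18)
Machine loads: [23, 19, 19, 18]
Makespan = max = 23 time units


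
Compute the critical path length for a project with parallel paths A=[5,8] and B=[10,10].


Path A: 5 + 8 = 13
Path B: 10 + 10 = 20
Critical path = longest = max(13, 20)
= 20 (Path B)


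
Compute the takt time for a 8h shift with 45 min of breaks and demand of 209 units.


Available = 8×60 - 45 = 435 min
Takt time = 435 / 209
= 2.08 min/unit


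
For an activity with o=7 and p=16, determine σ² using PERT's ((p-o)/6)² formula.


σ² = ((p - o) / 6)² = (p - o)² / 36
= (16 - 7)² / 36
= 9² / 36
= 81 / 36
= 2.2500


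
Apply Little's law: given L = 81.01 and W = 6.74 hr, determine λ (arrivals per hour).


Little's law: L = λW → λ = L / W
= 81.01 / 6.74
= 12.02 per hour


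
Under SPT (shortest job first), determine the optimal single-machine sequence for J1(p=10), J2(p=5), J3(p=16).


SPT: sort by shortest processing time
  J2: p=5
  J1: p=10
  J3: p=16
Order: J2 → J1 → J3


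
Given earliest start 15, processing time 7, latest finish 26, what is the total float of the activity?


EF = ES + duration = 15 + 7 = 22
LS = LF - duration = 26 - 7 = 19
Total Float = LF - EF = 26 - 22
(or LS - ES = 19 - 15)
= 4


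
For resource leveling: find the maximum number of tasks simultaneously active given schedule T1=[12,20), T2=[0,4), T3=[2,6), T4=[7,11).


Check each time point for overlaps:
  t=2: 2 tasks active (T2, T3)
Max concurrent = 2


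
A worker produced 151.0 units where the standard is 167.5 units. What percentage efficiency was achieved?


Efficiency = (actual / standard) × 100
= (151.0 / 167.5) × 100
= 90.1%


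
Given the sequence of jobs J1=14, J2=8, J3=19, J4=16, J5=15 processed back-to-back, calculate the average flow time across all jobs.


Completion times:
  J1: completes at 14
  J2: completes at 22
  J3: completes at 41
  J4: completes at 57
  J5: completes at 72
Sum = 206
Average = 206/5
= 41.20


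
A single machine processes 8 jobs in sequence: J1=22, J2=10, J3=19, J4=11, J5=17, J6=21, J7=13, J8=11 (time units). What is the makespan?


Sequential makespan: sum all processing times
= 22 + 10 + 19 + 11 + 17 + 21 + 13 + 11
= 124 time units


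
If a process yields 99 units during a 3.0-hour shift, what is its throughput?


Throughput = units / time
= 99 / 3.0
= 33.0 units/hour


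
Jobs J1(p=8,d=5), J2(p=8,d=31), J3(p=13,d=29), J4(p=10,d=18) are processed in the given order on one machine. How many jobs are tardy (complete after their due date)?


Completion vs due date:
  J1: C=8, d=5 → TARDY
  J2: C=16, d=31 → on time
  J3: C=29, d=29 → on time
  J4: C=39, d=18 → TARDY
Tardy jobs: J1, J4
Count = 2


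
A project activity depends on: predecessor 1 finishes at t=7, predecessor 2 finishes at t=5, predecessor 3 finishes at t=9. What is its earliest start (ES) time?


ES = max of all predecessor completion times
Predecessors: [7, 5, 9]
ES = max(7, 5, 9)
= 9


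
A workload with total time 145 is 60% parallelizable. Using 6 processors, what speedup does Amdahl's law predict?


Amdahl's law: T_p = T × ((1-p) + p/N)
= 145 × ((1-0.6) + 0.6/6)
= 145 × (0.40 + 0.1000)
= 145 × 0.5000
= 72.50
Speedup = 145/72.50
= 2.00×


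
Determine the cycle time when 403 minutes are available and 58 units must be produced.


Cycle time = available time / demand
= 403 / 58
= 6.95 min/unit


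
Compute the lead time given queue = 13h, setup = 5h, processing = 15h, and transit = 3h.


Lead time = queue + setup + processing + transit
= 13 + 5 + 15 + 3
= 36 hours


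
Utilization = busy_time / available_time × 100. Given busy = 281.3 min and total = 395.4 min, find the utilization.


Utilization = busy / total × 100
= 281.3 / 395.4 × 100
= 71.1%


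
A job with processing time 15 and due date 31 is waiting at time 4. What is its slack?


Slack = due - current_time - processing
= 31 - 4 - 15
= 12


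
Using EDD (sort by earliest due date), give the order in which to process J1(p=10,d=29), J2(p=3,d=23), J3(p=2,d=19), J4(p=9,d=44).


EDD: sort by earliest due date
  J3: d=19, p=2
  J2: d=23, p=3
  J1: d=29, p=10
  J4: d=44, p=9
Order: J3 → J2 → J1 → J4


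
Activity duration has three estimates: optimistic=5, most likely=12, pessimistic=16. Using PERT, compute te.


te = (o + 4m + p) / 6
= (5 + 4×12 + 16) / 6
= (5 + 48 + 16) / 6
= 69 / 6
= 11.50


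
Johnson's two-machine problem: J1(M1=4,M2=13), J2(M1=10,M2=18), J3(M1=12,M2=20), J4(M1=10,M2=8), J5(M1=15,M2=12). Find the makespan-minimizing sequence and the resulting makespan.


Johnson's rule:
Group 1 (M1≤M2, sort by M1): ['J1', 'J2', 'J3']
Group 2 (M1>M2, sort desc M2): ['J5', 'J4']
Sequence: J1 → J2 → J3 → J5 → J4
Makespan calculation:
  J1: M1 done=4, M2 done=17
  J2: M1 done=14, M2 done=35
  J3: M1 done=26, M2 done=55
  J5: M1 done=41, M2 done=67
  J4: M1 done=51, M2 done=75
= Sequence: J1 → J2 → J3 → J5 → J4, Makespan: 75


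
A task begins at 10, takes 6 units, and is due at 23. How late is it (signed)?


Completion = 10 + 6 = 16
Lateness = C - d = 16 - 23
= -7


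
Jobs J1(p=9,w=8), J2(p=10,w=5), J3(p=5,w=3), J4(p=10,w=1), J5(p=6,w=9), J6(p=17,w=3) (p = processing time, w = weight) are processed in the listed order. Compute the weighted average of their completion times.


Completion times:
  J1: C=9, w×C=8×9=72
  J2: C=19, w×C=5×19=95
  J3: C=24, w×C=3×24=72
  J4: C=34, w×C=1×34=34
  J5: C=40, w×C=9×40=360
  J6: C=57, w×C=3×57=171
Sum w×C = 804
Sum w = 29
Weighted avg = 804/29
= 27.72


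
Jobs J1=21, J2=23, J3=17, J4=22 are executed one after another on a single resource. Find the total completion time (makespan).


Sequential makespan: sum all processing times
= 21 + 23 + 17 + 22
= 83 time units


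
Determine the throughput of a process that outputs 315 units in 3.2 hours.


Throughput = units / time
= 315 / 3.2
= 98.4 units/hour


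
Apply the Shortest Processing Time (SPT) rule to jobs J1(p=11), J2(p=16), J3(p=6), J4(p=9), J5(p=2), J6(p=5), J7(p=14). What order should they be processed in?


SPT: sort by shortest processing time
  J5: p=2
  J6: p=5
  J3: p=6
  J4: p=9
  J1: p=11
  J7: p=14
  J2: p=16
Order: J5 → J6 → J3 → J4 → J1 → J7 → J2


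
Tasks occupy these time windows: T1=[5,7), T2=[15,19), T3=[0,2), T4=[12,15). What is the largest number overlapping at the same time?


Check each time point for overlaps:
  t=0: 1 tasks active (T3)
Max concurrent = 1


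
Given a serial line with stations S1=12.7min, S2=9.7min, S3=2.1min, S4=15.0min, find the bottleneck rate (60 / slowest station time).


Bottleneck = longest station time
Station times: [12.7, 9.7, 2.1, 15.0]
Max = 15.0 min
Rate = 60 / 15.0
= 4.00 units/hour (bottleneck: 15.0min)


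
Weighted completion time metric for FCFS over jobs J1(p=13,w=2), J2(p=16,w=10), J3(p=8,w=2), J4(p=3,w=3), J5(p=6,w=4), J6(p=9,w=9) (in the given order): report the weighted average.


Completion times:
  J1: C=13, w×C=2×13=26
  J2: C=29, w×C=10×29=290
  J3: C=37, w×C=2×37=74
  J4: C=40, w×C=3×40=120
  J5: C=46, w×C=4×46=184
  J6: C=55, w×C=9×55=495
Sum w×C = 1189
Sum w = 30
Weighted avg = 1189/30
= 39.63


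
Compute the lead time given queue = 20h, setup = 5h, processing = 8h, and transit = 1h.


Lead time = queue + setup + processing + transit
= 20 + 5 + 8 + 1
= 34 hours


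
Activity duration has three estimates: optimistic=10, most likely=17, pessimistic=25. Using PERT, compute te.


te = (o + 4m + p) / 6
= (10 + 4×17 + 25) / 6
= (10 + 68 + 25) / 6
= 103 / 6
= 17.17


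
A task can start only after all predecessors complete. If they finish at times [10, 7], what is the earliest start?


ES = max of all predecessor completion times
Predecessors: [10, 7]
ES = max(10, 7)
= 10


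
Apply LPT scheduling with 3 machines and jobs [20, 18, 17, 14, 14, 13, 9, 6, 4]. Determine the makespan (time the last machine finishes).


Jobs (LPT sorted): [20, 18, 17, 14, 14, 13, 9, 6, 4]
Machines: 3
  J=20 → Machine 1 (load: 0+20=20)
  J=18 → Machine 2 (load: 0+18=18)
  J=17 → Machine 3 (load: 0+17=17)
  J=14 → Machine 3 (load: 17+14=31)
  J=14 → Machine 2 (load: 18+14=32)
  J=13 → Machine 1 (load: 20+13=33)
  J=9 → Machine 3 (load: 31+9=40)
  J=6 → Machine 2 (load: 32+6=38)
  J=4 → Machine 1 (load: 33+4=37)
Machine loads: [37, 38, 40]
Makespan = max = 40 time units


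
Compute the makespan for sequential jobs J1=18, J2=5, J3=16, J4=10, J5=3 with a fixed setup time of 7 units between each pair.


Makespan = Σ processing + (n-1) × setup
= (18 + 5 + 16 + 10 + 3) + (5-1)×7
= 52 + 28
= 80 time units


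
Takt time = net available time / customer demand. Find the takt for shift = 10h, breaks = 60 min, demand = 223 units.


Available = 10×60 - 60 = 540 min
Takt time = 540 / 223
= 2.42 min/unit


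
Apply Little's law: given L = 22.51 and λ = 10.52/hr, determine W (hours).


Little's law: L = λW → W = L / λ
= 22.51 / 10.52
= 2.14 hours


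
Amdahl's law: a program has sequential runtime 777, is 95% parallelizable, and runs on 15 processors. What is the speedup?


Amdahl's law: T_p = T × ((1-p) + p/N)
= 777 × ((1-0.95) + 0.95/15)
= 777 × (0.05 + 0.0633)
= 777 × 0.1133
= 88.06
Speedup = 777/88.06
= 8.82×


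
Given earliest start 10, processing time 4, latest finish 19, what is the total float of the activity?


EF = ES + duration = 10 + 4 = 14
LS = LF - duration = 19 - 4 = 15
Total Float = LF - EF = 19 - 14
(or LS - ES = 15 - 10)
= 5


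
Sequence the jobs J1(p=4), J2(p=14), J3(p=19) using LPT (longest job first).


LPT: sort by longest processing time first
  J3: p=19
  J2: p=14
  J1: p=4
Order: J3 → J2 → J1


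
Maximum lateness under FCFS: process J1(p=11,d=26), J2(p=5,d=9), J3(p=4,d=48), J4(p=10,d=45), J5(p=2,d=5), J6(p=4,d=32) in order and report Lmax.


Lateness per job (L = C - d):
  J1: C=11, d=26, L=-15
  J2: C=16, d=9, L=7
  J3: C=20, d=48, L=-28
  J4: C=30, d=45, L=-15
  J5: C=32, d=5, L=27
  J6: C=36, d=32, L=4
Lmax = max(-15, 7, -28, -15, 27, 4)
= 27


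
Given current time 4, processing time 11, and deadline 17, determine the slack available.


Slack = due - current_time - processing
= 17 - 4 - 11
= 2


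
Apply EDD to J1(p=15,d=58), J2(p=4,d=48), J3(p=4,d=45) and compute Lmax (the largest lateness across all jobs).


EDD order: J3 → J2 → J1
Completion and lateness:
  J3: C=4, d=45, L=4-45=-41
  J2: C=8, d=48, L=8-48=-40
  J1: C=23, d=58, L=23-58=-35
Lmax = max(-41, -40, -35)
= -35


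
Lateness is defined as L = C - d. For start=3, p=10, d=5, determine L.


Completion = 3 + 10 = 13
Lateness = C - d = 13 - 5
= 8


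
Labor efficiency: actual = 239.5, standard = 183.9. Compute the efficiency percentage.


Efficiency = (actual / standard) × 100
= (239.5 / 183.9) × 100
= 130.2%


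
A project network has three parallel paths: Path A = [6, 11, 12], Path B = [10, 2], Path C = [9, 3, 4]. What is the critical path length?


Path A: 6 + 11 + 12 = 29
Path B: 10 + 2 = 12
Path C: 9 + 3 + 4 = 16
Critical path = longest = max(29, 12, 16)
= 29 (Path A)


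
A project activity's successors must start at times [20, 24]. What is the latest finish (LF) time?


LF = min of all successor start times
Successors start at: [20, 24]
LF = min(20, 24)
= 20


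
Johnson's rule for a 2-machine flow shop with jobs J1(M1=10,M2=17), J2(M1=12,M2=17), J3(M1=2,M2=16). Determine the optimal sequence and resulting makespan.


Johnson's rule:
Group 1 (M1≤M2, sort by M1): ['J3', 'J1', 'J2']
Group 2 (M1>M2, sort desc M2): []
Sequence: J3 → J1 → J2
Makespan calculation:
  J3: M1 done=2, M2 done=18
  J1: M1 done=12, M2 done=35
  J2: M1 done=24, M2 done=52
= Sequence: J3 → J1 → J2, Makespan: 52


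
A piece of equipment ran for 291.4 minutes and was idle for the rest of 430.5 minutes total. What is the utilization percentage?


Utilization = busy / total × 100
= 291.4 / 430.5 × 100
= 67.7%


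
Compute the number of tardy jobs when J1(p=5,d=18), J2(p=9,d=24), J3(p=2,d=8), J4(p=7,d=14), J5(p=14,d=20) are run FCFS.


Completion vs due date:
  J1: C=5, d=18 → on time
  J2: C=14, d=24 → on time
  J3: C=16, d=8 → TARDY
  J4: C=23, d=14 → TARDY
  J5: C=37, d=20 → TARDY
Tardy jobs: J3, J4, J5
Count = 3


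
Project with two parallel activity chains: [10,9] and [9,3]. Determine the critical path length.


Path A: 10 + 9 = 19
Path B: 9 + 3 = 12
Critical path = longest = max(19, 12)
= 19 (Path A)


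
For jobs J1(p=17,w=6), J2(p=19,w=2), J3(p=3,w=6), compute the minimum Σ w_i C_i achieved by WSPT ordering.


WSPT order (by p/w): J3 → J1 → J2
  J3: C=3, w·C=6×3=18
  J1: C=20, w·C=6×20=120
  J2: C=39, w·C=2×39=78
Σ w·C = 216
= 216


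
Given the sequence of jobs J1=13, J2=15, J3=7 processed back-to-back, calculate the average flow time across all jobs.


Completion times:
  J1: completes at 13
  J2: completes at 28
  J3: completes at 35
Sum = 76
Average = 76/3
= 25.33


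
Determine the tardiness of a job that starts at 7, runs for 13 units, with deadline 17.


Completion = start + processing = 7 + 13 = 20
Tardiness = max(0, C - d) = max(0, 20 - 17)
= max(0, 3)
= 3


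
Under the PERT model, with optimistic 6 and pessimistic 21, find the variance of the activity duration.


σ² = ((p - o) / 6)² = (p - o)² / 36
= (21 - 6)² / 36
= 15² / 36
= 225 / 36
= 6.2500


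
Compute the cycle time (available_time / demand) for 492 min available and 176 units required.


Cycle time = available time / demand
= 492 / 176
= 2.80 min/unit


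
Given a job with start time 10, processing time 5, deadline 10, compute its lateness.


Completion = 10 + 5 = 15
Lateness = C - d = 15 - 10
= 5


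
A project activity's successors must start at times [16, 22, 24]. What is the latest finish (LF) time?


LF = min of all successor start times
Successors start at: [16, 22, 24]
LF = min(16, 22, 24)
= 16


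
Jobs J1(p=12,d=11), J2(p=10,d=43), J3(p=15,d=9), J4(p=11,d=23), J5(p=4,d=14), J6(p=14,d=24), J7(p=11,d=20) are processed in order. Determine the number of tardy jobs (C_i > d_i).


Completion vs due date:
  J1: C=12, d=11 → TARDY
  J2: C=22, d=43 → on time
  J3: C=37, d=9 → TARDY
  J4: C=48, d=23 → TARDY
  J5: C=52, d=14 → TARDY
  J6: C=66, d=24 → TARDY
  J7: C=77, d=20 → TARDY
Tardy jobs: J1, J3, J4, J5, J6, J7
Count = 6


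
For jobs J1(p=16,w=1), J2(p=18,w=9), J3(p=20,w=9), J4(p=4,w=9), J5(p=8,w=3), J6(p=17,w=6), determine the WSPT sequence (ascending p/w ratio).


WSPT (Smith's rule): sort by p/w ascending
  J4: p/w = 4/9 = 0.444
  J2: p/w = 18/9 = 2.000
  J3: p/w = 20/9 = 2.222
  J5: p/w = 8/3 = 2.667
  J6: p/w = 17/6 = 2.833
  J1: p/w = 16/1 = 16.000
Order: J4 → J2 → J3 → J5 → J6 → J1


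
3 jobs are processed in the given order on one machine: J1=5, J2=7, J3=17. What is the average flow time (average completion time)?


Completion times:
  J1: completes at 5
  J2: completes at 12
  J3: completes at 29
Sum = 46
Average = 46/3
= 15.33


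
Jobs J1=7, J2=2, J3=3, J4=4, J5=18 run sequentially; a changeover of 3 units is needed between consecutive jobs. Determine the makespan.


Makespan = Σ processing + (n-1) × setup
= (7 + 2 + 3 + 4 + 18) + (5-1)×3
= 34 + 12
= 46 time units


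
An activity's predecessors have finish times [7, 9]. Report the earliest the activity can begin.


ES = max of all predecessor completion times
Predecessors: [7, 9]
ES = max(7, 9)
= 9


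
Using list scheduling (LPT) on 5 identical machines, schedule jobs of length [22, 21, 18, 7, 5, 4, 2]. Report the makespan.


Jobs (LPT sorted): [22, 21, 18, 7, 5, 4, 2]
Machines: 5
  J=22 → Machine 1 (load: 0+22=22)
  J=21 → Machine 2 (load: 0+21=21)
  J=18 → Machine 3 (load: 0+18=18)
  J=7 → Machine 4 (load: 0+7=7)
  J=5 → Machine 5 (load: 0+5=5)
  J=4 → Machine 5 (load: 5+4=9)
  J=2 → Machine 4 (load: 7+2=9)
Machine loads: [22, 21, 18, 9, 9]
Makespan = max = 22 time units


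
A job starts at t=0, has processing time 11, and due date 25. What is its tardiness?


Completion = start + processing = 0 + 11 = 11
Tardiness = max(0, C - d) = max(0, 11 - 25)
= max(0, -14)
= 0


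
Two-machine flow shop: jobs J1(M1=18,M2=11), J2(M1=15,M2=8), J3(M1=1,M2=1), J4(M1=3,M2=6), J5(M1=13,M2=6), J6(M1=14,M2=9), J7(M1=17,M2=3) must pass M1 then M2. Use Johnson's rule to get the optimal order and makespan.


Johnson's rule:
Group 1 (M1≤M2, sort by M1): ['J3', 'J4']
Group 2 (M1>M2, sort desc M2): ['J1', 'J6', 'J2', 'J5', 'J7']
Sequence: J3 → J4 → J1 → J6 → J2 → J5 → J7
Makespan calculation:
  J3: M1 done=1, M2 done=2
  J4: M1 done=4, M2 done=10
  J1: M1 done=22, M2 done=33
  J6: M1 done=36, M2 done=45
  J2: M1 done=51, M2 done=59
  J5: M1 done=64, M2 done=70
  J7: M1 done=81, M2 done=84
= Sequence: J3 → J4 → J1 → J6 → J2 → J5 → J7, Makespan: 84


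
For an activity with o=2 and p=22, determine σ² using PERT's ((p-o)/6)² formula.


σ² = ((p - o) / 6)² = (p - o)² / 36
= (22 - 2)² / 36
= 20² / 36
= 400 / 36
= 11.1111


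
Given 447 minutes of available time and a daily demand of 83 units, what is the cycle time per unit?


Cycle time = available time / demand
= 447 / 83
= 5.39 min/unit


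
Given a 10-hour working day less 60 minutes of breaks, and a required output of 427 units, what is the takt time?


Available = 10×60 - 60 = 540 min
Takt time = 540 / 427
= 1.26 min/unit


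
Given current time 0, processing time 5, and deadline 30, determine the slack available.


Slack = due - current_time - processing
= 30 - 0 - 5
= 25


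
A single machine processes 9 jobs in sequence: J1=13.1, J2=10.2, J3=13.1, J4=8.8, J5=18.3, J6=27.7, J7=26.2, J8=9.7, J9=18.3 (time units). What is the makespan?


Sequential makespan: sum all processing times
= 13.1 + 10.2 + 13.1 + 8.8 + 18.3 + 27.7 + 26.2 + 9.7 + 18.3
= 145.4 time units


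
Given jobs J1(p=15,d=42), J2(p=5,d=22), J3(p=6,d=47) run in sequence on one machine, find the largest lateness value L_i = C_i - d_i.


Lateness per job (L = C - d):
  J1: C=15, d=42, L=-27
  J2: C=20, d=22, L=-2
  J3: C=26, d=47, L=-21
Lmax = max(-27, -2, -21)
= -2


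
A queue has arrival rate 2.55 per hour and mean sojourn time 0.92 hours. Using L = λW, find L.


Little's law: L = λ × W
= 2.55 × 0.92
= 2.35


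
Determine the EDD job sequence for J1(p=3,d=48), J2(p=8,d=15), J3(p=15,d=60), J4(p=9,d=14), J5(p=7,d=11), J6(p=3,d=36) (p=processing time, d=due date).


EDD: sort by earliest due date
  J5: d=11, p=7
  J4: d=14, p=9
  J2: d=15, p=8
  J6: d=36, p=3
  J1: d=48, p=3
  J3: d=60, p=15
Order: J5 → J4 → J2 → J6 → J1 → J3


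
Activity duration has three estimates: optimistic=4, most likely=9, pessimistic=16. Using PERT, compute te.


te = (o + 4m + p) / 6
= (4 + 4×9 + 16) / 6
= (4 + 36 + 16) / 6
= 56 / 6
= 9.33


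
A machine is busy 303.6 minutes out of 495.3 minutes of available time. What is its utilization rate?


Utilization = busy / total × 100
= 303.6 / 495.3 × 100
= 61.3%


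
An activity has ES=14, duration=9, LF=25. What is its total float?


EF = ES + duration = 14 + 9 = 23
LS = LF - duration = 25 - 9 = 16
Total Float = LF - EF = 25 - 23
(or LS - ES = 16 - 14)
= 2


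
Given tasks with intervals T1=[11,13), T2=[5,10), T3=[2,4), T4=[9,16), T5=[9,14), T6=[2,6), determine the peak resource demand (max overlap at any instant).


Check each time point for overlaps:
  t=9: 3 tasks active (T2, T4, T5)
Max concurrent = 3


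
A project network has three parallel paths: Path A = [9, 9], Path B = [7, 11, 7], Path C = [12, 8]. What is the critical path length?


Path A: 9 + 9 = 18
Path B: 7 + 11 + 7 = 25
Path C: 12 + 8 = 20
Critical path = longest = max(18, 25, 20)
= 25 (Path B)


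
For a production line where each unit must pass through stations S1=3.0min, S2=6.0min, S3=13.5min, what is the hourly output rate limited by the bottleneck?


Bottleneck = longest station time
Station times: [3.0, 6.0, 13.5]
Max = 13.5 min
Rate = 60 / 13.5
= 4.44 units/hour (bottleneck: 13.5min)


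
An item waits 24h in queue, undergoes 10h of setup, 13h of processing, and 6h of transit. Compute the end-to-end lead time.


Lead time = queue + setup + processing + transit
= 24 + 10 + 13 + 6
= 53 hours


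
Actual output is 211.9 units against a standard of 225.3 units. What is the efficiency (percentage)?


Efficiency = (actual / standard) × 100
= (211.9 / 225.3) × 100
= 94.1%


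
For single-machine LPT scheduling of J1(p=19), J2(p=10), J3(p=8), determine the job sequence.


LPT: sort by longest processing time first
  J1: p=19
  J2: p=10
  J3: p=8
Order: J1 → J2 → J3


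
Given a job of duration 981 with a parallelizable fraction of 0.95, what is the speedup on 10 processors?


Amdahl's law: T_p = T × ((1-p) + p/N)
= 981 × ((1-0.95) + 0.95/10)
= 981 × (0.05 + 0.0950)
= 981 × 0.1450
= 142.25
Speedup = 981/142.25
= 6.90×


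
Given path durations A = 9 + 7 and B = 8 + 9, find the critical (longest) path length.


Path A: 9 + 7 = 16
Path B: 8 + 9 = 17
Critical path = longest = max(16, 17)
= 17 (Path B)


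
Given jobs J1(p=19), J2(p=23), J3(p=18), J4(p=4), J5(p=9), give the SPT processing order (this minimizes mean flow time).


SPT: sort by shortest processing time
  J4: p=4
  J5: p=9
  J3: p=18
  J1: p=19
  J2: p=23
Order: J4 → J5 → J3 → J1 → J2


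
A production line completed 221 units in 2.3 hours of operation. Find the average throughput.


Throughput = units / time
= 221 / 2.3
= 96.1 units/hour


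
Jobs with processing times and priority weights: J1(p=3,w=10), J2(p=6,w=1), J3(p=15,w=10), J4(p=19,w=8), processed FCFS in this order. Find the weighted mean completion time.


Completion times:
  J1: C=3, w×C=10×3=30
  J2: C=9, w×C=1×9=9
  J3: C=24, w×C=10×24=240
  J4: C=43, w×C=8×43=344
Sum w×C = 623
Sum w = 29
Weighted avg = 623/29
= 21.48


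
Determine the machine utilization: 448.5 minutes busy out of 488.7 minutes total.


Utilization = busy / total × 100
= 448.5 / 488.7 × 100
= 91.8%


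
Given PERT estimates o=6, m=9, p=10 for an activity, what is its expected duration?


te = (o + 4m + p) / 6
= (6 + 4×9 + 10) / 6
= (6 + 36 + 10) / 6
= 52 / 6
= 8.67


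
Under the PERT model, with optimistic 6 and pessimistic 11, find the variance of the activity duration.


σ² = ((p - o) / 6)² = (p - o)² / 36
= (11 - 6)² / 36
= 5² / 36
= 25 / 36
= 0.6944


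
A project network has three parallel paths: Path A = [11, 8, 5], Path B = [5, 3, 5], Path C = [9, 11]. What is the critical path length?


Path A: 11 + 8 + 5 = 24
Path B: 5 + 3 + 5 = 13
Path C: 9 + 11 = 20
Critical path = longest = max(24, 13, 20)
= 24 (Path A)


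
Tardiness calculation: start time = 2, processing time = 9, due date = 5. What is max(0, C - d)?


Completion = start + processing = 2 + 9 = 11
Tardiness = max(0, C - d) = max(0, 11 - 5)
= max(0, 6)
= 6


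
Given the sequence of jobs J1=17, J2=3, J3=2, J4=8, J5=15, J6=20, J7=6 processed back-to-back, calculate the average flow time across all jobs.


Completion times:
  J1: completes at 17
  J2: completes at 20
  J3: completes at 22
  J4: completes at 30
  J5: completes at 45
  J6: completes at 65
  J7: completes at 71
Sum = 270
Average = 270/7
= 38.57


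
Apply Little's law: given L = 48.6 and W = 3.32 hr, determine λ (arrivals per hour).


Little's law: L = λW → λ = L / W
= 48.6 / 3.32
= 14.64 per hour


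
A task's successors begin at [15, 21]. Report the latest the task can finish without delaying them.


LF = min of all successor start times
Successors start at: [15, 21]
LF = min(15, 21)
= 15


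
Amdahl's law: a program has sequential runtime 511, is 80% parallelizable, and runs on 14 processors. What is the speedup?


Amdahl's law: T_p = T × ((1-p) + p/N)
= 511 × ((1-0.8) + 0.8/14)
= 511 × (0.20 + 0.0571)
= 511 × 0.2571
= 131.40
Speedup = 511/131.40
= 3.89×


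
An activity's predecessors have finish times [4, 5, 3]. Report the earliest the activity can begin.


ES = max of all predecessor completion times
Predecessors: [4, 5, 3]
ES = max(4, 5, 3)
= 5


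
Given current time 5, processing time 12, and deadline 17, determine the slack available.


Slack = due - current_time - processing
= 17 - 5 - 12
= 0


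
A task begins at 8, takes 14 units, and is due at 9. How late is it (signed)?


Completion = 8 + 14 = 22
Lateness = C - d = 22 - 9
= 13


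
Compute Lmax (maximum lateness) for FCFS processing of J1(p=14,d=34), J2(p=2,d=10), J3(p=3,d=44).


Lateness per job (L = C - d):
  J1: C=14, d=34, L=-20
  J2: C=16, d=10, L=6
  J3: C=19, d=44, L=-25
Lmax = max(-20, 6, -25)
= 6


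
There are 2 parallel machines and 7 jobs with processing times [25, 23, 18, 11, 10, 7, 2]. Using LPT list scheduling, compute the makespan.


Jobs (LPT sorted): [25, 23, 18, 11, 10, 7, 2]
Machines: 2
  J=25 → Machine 1 (load: 0+25=25)
  J=23 → Machine 2 (load: 0+23=23)
  J=18 → Machine 2 (load: 23+18=41)
  J=11 → Machine 1 (load: 25+11=36)
  J=10 → Machine 1 (load: 36+10=46)
  J=7 → Machine 2 (load: 41+7=48)
  J=2 → Machine 1 (load: 46+2=48)
Machine loads: [48, 48]
Makespan = max = 48 time units


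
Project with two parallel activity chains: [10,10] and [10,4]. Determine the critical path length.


Path A: 10 + 10 = 20
Path B: 10 + 4 = 14
Critical path = longest = max(20, 14)
= 20 (Path A)


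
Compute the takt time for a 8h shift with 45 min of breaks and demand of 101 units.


Available = 8×60 - 45 = 435 min
Takt time = 435 / 101
= 4.31 min/unit


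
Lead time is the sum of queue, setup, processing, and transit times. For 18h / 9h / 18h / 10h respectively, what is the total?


Lead time = queue + setup + processing + transit
= 18 + 9 + 18 + 10
= 55 hours


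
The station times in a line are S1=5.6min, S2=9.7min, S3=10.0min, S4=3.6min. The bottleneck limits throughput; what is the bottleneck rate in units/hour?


Bottleneck = longest station time
Station times: [5.6, 9.7, 10.0, 3.6]
Max = 10.0 min
Rate = 60 / 10.0
= 6.00 units/hour (bottleneck: 10.0min)


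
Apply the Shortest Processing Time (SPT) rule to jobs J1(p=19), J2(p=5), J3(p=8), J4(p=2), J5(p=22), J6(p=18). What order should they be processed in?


SPT: sort by shortest processing time
  J4: p=2
  J2: p=5
  J3: p=8
  J6: p=18
  J1: p=19
  J5: p=22
Order: J4 → J2 → J3 → J6 → J1 → J5


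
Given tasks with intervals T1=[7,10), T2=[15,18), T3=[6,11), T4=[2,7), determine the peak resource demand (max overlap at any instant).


Check each time point for overlaps:
  t=6: 2 tasks active (T3, T4)
Max concurrent = 2


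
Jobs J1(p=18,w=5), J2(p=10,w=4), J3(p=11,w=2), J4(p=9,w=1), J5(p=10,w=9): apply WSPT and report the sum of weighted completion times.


WSPT order (by p/w): J5 → J2 → J1 → J3 → J4
  J5: C=10, w·C=9×10=90
  J2: C=20, w·C=4×20=80
  J1: C=38, w·C=5×38=190
  J3: C=49, w·C=2×49=98
  J4: C=58, w·C=1×58=58
Σ w·C = 516
= 516


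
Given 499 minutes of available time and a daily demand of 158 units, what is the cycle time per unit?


Cycle time = available time / demand
= 499 / 158
= 3.16 min/unit


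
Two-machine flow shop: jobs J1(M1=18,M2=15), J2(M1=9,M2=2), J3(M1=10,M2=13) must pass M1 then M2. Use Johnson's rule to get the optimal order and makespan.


Johnson's rule:
Group 1 (M1≤M2, sort by M1): ['J3']
Group 2 (M1>M2, sort desc M2): ['J1', 'J2']
Sequence: J3 → J1 → J2
Makespan calculation:
  J3: M1 done=10, M2 done=23
  J1: M1 done=28, M2 done=43
  J2: M1 done=37, M2 done=45
= Sequence: J3 → J1 → J2, Makespan: 45


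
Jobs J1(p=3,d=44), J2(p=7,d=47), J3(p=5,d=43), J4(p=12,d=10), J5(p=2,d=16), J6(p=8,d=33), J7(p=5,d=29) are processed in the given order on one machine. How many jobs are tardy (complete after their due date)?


Completion vs due date:
  J1: C=3, d=44 → on time
  J2: C=10, d=47 → on time
  J3: C=15, d=43 → on time
  J4: C=27, d=10 → TARDY
  J5: C=29, d=16 → TARDY
  J6: C=37, d=33 → TARDY
  J7: C=42, d=29 → TARDY
Tardy jobs: J4, J5, J6, J7
Count = 4


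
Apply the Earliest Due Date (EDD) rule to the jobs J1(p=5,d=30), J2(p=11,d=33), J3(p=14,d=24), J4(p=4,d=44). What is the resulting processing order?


EDD: sort by earliest due date
  J3: d=24, p=14
  J1: d=30, p=5
  J2: d=33, p=11
  J4: d=44, p=4
Order: J3 → J1 → J2 → J4


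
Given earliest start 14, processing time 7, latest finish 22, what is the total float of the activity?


EF = ES + duration = 14 + 7 = 21
LS = LF - duration = 22 - 7 = 15
Total Float = LF - EF = 22 - 21
(or LS - ES = 15 - 14)
= 1


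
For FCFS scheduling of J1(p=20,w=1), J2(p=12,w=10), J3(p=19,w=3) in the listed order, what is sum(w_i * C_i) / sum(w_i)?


Completion times:
  J1: C=20, w×C=1×20=20
  J2: C=32, w×C=10×32=320
  J3: C=51, w×C=3×51=153
Sum w×C = 493
Sum w = 14
Weighted avg = 493/14
= 35.21


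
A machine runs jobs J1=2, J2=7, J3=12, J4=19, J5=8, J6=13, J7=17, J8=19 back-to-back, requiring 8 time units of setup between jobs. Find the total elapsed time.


Makespan = Σ processing + (n-1) × setup
= (2 + 7 + 12 + 19 + 8 + 13 + 17 + 19) + (8-1)×8
= 97 + 56
= 153 time units


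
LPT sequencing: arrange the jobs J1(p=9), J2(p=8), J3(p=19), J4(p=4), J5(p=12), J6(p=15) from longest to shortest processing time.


LPT: sort by longest processing time first
  J3: p=19
  J6: p=15
  J5: p=12
  J1: p=9
  J2: p=8
  J4: p=4
Order: J3 → J6 → J5 → J1 → J2 → J4


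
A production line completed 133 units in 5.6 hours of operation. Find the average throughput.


Throughput = units / time
= 133 / 5.6
= 23.8 units/hour


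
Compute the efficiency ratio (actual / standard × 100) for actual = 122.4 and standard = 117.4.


Efficiency = (actual / standard) × 100
= (122.4 / 117.4) × 100
= 104.3%


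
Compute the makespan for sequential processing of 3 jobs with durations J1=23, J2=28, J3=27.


Sequential makespan: sum all processing times
= 23 + 28 + 27
= 78 time units


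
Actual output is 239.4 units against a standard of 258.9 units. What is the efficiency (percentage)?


Efficiency = (actual / standard) × 100
= (239.4 / 258.9) × 100
= 92.5%


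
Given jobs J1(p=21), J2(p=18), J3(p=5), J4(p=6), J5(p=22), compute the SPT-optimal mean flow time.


SPT order: J3 → J4 → J2 → J1 → J5
Completion times:
  J3: C=5
  J4: C=11
  J2: C=29
  J1: C=50
  J5: C=72
Sum = 167, n = 5
Mean flow = 167/5
= 33.40


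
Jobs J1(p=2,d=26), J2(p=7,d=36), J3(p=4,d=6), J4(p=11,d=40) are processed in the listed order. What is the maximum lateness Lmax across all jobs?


Lateness per job (L = C - d):
  J1: C=2, d=26, L=-24
  J2: C=9, d=36, L=-27
  J3: C=13, d=6, L=7
  J4: C=24, d=40, L=-16
Lmax = max(-24, -27, 7, -16)
= 7


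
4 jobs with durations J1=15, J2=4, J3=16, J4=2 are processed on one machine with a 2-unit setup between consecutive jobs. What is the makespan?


Makespan = Σ processing + (n-1) × setup
= (15 + 4 + 16 + 2) + (4-1)×2
= 37 + 6
= 43 time units


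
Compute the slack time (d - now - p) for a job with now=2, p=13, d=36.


Slack = due - current_time - processing
= 36 - 2 - 13
= 21


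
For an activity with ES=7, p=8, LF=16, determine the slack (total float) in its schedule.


EF = ES + duration = 7 + 8 = 15
LS = LF - duration = 16 - 8 = 8
Total Float = LF - EF = 16 - 15
(or LS - ES = 8 - 7)
= 1


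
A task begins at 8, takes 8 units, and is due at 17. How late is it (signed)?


Completion = 8 + 8 = 16
Lateness = C - d = 16 - 17
= -1


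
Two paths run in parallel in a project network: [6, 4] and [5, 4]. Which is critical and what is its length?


Path A: 6 + 4 = 10
Path B: 5 + 4 = 9
Critical path = longest = max(10, 9)
= 10 (Path A)


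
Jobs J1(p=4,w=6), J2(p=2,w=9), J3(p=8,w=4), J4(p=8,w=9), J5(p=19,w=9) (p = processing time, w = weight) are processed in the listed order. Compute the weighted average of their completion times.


Completion times:
  J1: C=4, w×C=6×4=24
  J2: C=6, w×C=9×6=54
  J3: C=14, w×C=4×14=56
  J4: C=22, w×C=9×22=198
  J5: C=41, w×C=9×41=369
Sum w×C = 701
Sum w = 37
Weighted avg = 701/37
= 18.95


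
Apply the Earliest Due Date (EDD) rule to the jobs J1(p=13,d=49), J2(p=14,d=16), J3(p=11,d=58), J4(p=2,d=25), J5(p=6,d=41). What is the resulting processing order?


EDD: sort by earliest due date
  J2: d=16, p=14
  J4: d=25, p=2
  J5: d=41, p=6
  J1: d=49, p=13
  J3: d=58, p=11
Order: J2 → J4 → J5 → J1 → J3


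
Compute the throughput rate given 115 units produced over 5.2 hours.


Throughput = units / time
= 115 / 5.2
= 22.1 units/hour


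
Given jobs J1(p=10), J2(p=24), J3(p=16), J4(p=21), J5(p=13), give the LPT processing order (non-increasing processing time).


LPT: sort by longest processing time first
  J2: p=24
  J4: p=21
  J3: p=16
  J5: p=13
  J1: p=10
Order: J2 → J4 → J3 → J5 → J1


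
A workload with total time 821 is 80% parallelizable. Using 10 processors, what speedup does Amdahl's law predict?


Amdahl's law: T_p = T × ((1-p) + p/N)
= 821 × ((1-0.8) + 0.8/10)
= 821 × (0.20 + 0.0800)
= 821 × 0.2800
= 229.88
Speedup = 821/229.88
= 3.57×


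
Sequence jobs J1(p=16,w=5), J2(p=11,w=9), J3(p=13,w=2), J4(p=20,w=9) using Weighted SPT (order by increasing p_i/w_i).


WSPT (Smith's rule): sort by p/w ascending
  J2: p/w = 11/9 = 1.222
  J4: p/w = 20/9 = 2.222
  J1: p/w = 16/5 = 3.200
  J3: p/w = 13/2 = 6.500
Order: J2 → J4 → J1 → J3


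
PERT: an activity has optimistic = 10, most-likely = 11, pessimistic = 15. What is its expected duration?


te = (o + 4m + p) / 6
= (10 + 4×11 + 15) / 6
= (10 + 44 + 15) / 6
= 69 / 6
= 11.50
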